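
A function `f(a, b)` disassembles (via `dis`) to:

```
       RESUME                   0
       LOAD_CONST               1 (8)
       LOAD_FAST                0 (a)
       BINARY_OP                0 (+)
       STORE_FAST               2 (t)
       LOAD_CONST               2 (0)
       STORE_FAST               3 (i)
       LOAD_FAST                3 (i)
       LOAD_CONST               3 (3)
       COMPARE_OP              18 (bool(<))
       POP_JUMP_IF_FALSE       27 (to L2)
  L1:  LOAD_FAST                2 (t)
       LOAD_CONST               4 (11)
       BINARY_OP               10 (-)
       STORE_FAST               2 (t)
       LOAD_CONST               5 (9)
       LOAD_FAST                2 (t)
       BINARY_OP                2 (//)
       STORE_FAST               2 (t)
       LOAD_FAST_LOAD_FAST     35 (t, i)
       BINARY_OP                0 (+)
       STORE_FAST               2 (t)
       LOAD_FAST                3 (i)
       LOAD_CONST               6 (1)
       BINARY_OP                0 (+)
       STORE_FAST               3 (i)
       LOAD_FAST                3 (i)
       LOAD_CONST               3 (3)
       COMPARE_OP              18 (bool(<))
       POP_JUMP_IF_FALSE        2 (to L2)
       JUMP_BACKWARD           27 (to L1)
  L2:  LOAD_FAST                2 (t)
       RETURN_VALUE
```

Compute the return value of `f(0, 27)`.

LOAD_CONST → push 8
LOAD_FAST a → push 0
BINARY_OP + → 8 + 0 = 8
STORE_FAST t → t=8
LOAD_CONST → push 0
STORE_FAST i → i=0
LOAD_FAST i → push 0
LOAD_CONST → push 3
COMPARE_OP bool(<) → 0 vs 3 = True
POP_JUMP_IF_FALSE → pop True; no jump
LOAD_FAST t → push 8
LOAD_CONST → push 11
BINARY_OP - → 8 - 11 = -3
STORE_FAST t → t=-3
LOAD_CONST → push 9
LOAD_FAST t → push -3
BINARY_OP // → 9 // -3 = -3
STORE_FAST t → t=-3
LOAD_FAST_LOAD_FAST t,i → push -3,0
BINARY_OP + → -3 + 0 = -3
STORE_FAST t → t=-3
LOAD_FAST i → push 0
LOAD_CONST → push 1
BINARY_OP + → 0 + 1 = 1
STORE_FAST i → i=1
LOAD_FAST i → push 1
LOAD_CONST → push 3
COMPARE_OP bool(<) → 1 vs 3 = True
POP_JUMP_IF_FALSE → pop True; no jump
LOAD_FAST t → push -3
LOAD_CONST → push 11
BINARY_OP - → -3 - 11 = -14
STORE_FAST t → t=-14
LOAD_CONST → push 9
LOAD_FAST t → push -14
BINARY_OP // → 9 // -14 = -1
STORE_FAST t → t=-1
LOAD_FAST_LOAD_FAST t,i → push -1,1
BINARY_OP + → -1 + 1 = 0
STORE_FAST t → t=0
LOAD_FAST i → push 1
LOAD_CONST → push 1
BINARY_OP + → 1 + 1 = 2
STORE_FAST i → i=2
LOAD_FAST i → push 2
LOAD_CONST → push 3
COMPARE_OP bool(<) → 2 vs 3 = True
POP_JUMP_IF_FALSE → pop True; no jump
LOAD_FAST t → push 0
LOAD_CONST → push 11
BINARY_OP - → 0 - 11 = -11
STORE_FAST t → t=-11
LOAD_CONST → push 9
LOAD_FAST t → push -11
BINARY_OP // → 9 // -11 = -1
STORE_FAST t → t=-1
LOAD_FAST_LOAD_FAST t,i → push -1,2
BINARY_OP + → -1 + 2 = 1
STORE_FAST t → t=1
LOAD_FAST i → push 2
LOAD_CONST → push 1
BINARY_OP + → 2 + 1 = 3
STORE_FAST i → i=3
LOAD_FAST i → push 3
LOAD_CONST → push 3
COMPARE_OP bool(<) → 3 vs 3 = False
POP_JUMP_IF_FALSE → pop False; jump
LOAD_FAST t → push 1
RETURN_VALUE → return 1.

1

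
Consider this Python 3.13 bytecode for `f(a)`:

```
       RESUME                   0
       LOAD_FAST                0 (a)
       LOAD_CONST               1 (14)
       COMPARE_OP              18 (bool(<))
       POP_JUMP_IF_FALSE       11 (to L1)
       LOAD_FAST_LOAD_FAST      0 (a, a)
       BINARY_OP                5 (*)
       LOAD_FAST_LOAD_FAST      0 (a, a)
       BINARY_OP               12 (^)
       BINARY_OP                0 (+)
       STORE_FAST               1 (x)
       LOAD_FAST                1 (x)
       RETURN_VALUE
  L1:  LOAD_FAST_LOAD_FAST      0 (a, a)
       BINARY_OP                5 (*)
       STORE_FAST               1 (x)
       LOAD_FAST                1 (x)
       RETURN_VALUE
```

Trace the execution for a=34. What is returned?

1156

LOAD_FAST a → push 34. Stack: [34]
LOAD_CONST → push 14. Stack: [34, 14]
COMPARE_OP bool(<) → 34 vs 14 = False. Stack: [False]
POP_JUMP_IF_FALSE → pop False; jump. Stack: []
LOAD_FAST_LOAD_FAST a,a → push 34,34. Stack: [34, 34]
BINARY_OP * → 34 * 34 = 1156. Stack: [1156]
STORE_FAST x → x=1156. Stack: []
LOAD_FAST x → push 1156. Stack: [1156]
RETURN_VALUE → return 1156.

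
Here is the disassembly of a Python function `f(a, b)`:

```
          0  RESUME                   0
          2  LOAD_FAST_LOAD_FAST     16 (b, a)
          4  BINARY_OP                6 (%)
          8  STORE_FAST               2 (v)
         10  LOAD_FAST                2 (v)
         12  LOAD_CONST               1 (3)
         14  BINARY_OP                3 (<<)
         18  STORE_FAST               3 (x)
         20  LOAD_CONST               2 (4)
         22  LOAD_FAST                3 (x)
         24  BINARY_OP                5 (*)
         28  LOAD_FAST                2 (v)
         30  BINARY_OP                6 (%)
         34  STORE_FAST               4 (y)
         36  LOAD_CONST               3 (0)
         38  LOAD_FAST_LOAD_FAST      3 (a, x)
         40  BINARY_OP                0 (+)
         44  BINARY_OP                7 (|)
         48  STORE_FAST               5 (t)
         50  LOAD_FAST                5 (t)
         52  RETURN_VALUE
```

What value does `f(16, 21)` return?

56

LOAD_FAST_LOAD_FAST b,a → push 21,16. Stack: [21, 16]
BINARY_OP % → 21 % 16 = 5. Stack: [5]
STORE_FAST v → v=5. Stack: []
LOAD_FAST v → push 5. Stack: [5]
LOAD_CONST → push 3. Stack: [5, 3]
BINARY_OP << → 5 << 3 = 40. Stack: [40]
STORE_FAST x → x=40. Stack: []
LOAD_CONST → push 4. Stack: [4]
LOAD_FAST x → push 40. Stack: [4, 40]
BINARY_OP * → 4 * 40 = 160. Stack: [160]
LOAD_FAST v → push 5. Stack: [160, 5]
BINARY_OP % → 160 % 5 = 0. Stack: [0]
STORE_FAST y → y=0. Stack: []
LOAD_CONST → push 0. Stack: [0]
LOAD_FAST_LOAD_FAST a,x → push 16,40. Stack: [0, 16, 40]
BINARY_OP + → 16 + 40 = 56. Stack: [0, 56]
BINARY_OP | → 0 | 56 = 56. Stack: [56]
STORE_FAST t → t=56. Stack: []
LOAD_FAST t → push 56. Stack: [56]
RETURN_VALUE → return 56.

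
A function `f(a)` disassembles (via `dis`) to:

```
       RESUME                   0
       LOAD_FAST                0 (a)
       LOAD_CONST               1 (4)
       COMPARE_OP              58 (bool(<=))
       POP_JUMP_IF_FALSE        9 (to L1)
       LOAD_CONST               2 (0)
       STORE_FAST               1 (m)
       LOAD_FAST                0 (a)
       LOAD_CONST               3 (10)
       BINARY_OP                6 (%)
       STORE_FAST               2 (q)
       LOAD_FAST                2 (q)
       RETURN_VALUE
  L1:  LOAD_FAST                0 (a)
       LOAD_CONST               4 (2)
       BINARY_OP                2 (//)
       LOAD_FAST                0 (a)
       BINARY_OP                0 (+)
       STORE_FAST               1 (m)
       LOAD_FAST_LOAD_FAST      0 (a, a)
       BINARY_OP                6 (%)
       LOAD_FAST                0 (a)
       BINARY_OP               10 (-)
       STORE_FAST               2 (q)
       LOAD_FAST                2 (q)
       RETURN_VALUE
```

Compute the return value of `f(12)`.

LOAD_FAST a → push 12. Stack: [12]
LOAD_CONST → push 4. Stack: [12, 4]
COMPARE_OP bool(<=) → 12 vs 4 = False. Stack: [False]
POP_JUMP_IF_FALSE → pop False; jump. Stack: []
LOAD_FAST a → push 12. Stack: [12]
LOAD_CONST → push 2. Stack: [12, 2]
BINARY_OP // → 12 // 2 = 6. Stack: [6]
LOAD_FAST a → push 12. Stack: [6, 12]
BINARY_OP + → 6 + 12 = 18. Stack: [18]
STORE_FAST m → m=18. Stack: []
LOAD_FAST_LOAD_FAST a,a → push 12,12. Stack: [12, 12]
BINARY_OP % → 12 % 12 = 0. Stack: [0]
LOAD_FAST a → push 12. Stack: [0, 12]
BINARY_OP - → 0 - 12 = -12. Stack: [-12]
STORE_FAST q → q=-12. Stack: []
LOAD_FAST q → push -12. Stack: [-12]
RETURN_VALUE → return -12.

-12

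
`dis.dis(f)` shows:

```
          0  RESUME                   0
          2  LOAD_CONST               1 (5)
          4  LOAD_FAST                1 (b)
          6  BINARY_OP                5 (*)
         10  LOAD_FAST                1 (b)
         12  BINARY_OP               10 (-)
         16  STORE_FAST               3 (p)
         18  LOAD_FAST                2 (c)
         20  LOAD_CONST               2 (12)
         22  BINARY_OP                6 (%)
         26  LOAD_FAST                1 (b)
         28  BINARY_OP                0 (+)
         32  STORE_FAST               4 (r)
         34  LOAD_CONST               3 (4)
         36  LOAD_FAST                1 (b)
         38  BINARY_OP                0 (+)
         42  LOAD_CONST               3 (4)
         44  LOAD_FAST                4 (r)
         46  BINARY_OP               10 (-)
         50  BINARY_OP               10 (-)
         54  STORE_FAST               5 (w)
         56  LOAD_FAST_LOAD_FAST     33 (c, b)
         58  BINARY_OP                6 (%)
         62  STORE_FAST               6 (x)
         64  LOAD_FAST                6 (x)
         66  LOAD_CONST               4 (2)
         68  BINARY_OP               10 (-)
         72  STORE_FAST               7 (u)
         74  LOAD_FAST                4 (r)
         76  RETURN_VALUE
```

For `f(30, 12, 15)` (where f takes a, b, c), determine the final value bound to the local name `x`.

3

LOAD_CONST → push 5. Stack: [5]
LOAD_FAST b → push 12. Stack: [5, 12]
BINARY_OP * → 5 * 12 = 60. Stack: [60]
LOAD_FAST b → push 12. Stack: [60, 12]
BINARY_OP - → 60 - 12 = 48. Stack: [48]
STORE_FAST p → p=48. Stack: []
LOAD_FAST c → push 15. Stack: [15]
LOAD_CONST → push 12. Stack: [15, 12]
BINARY_OP % → 15 % 12 = 3. Stack: [3]
LOAD_FAST b → push 12. Stack: [3, 12]
BINARY_OP + → 3 + 12 = 15. Stack: [15]
STORE_FAST r → r=15. Stack: []
LOAD_CONST → push 4. Stack: [4]
LOAD_FAST b → push 12. Stack: [4, 12]
BINARY_OP + → 4 + 12 = 16. Stack: [16]
LOAD_CONST → push 4. Stack: [16, 4]
LOAD_FAST r → push 15. Stack: [16, 4, 15]
BINARY_OP - → 4 - 15 = -11. Stack: [16, -11]
BINARY_OP - → 16 - -11 = 27. Stack: [27]
STORE_FAST w → w=27. Stack: []
LOAD_FAST_LOAD_FAST c,b → push 15,12. Stack: [15, 12]
BINARY_OP % → 15 % 12 = 3. Stack: [3]
STORE_FAST x → x=3. Stack: []
LOAD_FAST x → push 3. Stack: [3]
LOAD_CONST → push 2. Stack: [3, 2]
BINARY_OP - → 3 - 2 = 1. Stack: [1]
STORE_FAST u → u=1. Stack: []
LOAD_FAST r → push 15. Stack: [15]
RETURN_VALUE → return 15.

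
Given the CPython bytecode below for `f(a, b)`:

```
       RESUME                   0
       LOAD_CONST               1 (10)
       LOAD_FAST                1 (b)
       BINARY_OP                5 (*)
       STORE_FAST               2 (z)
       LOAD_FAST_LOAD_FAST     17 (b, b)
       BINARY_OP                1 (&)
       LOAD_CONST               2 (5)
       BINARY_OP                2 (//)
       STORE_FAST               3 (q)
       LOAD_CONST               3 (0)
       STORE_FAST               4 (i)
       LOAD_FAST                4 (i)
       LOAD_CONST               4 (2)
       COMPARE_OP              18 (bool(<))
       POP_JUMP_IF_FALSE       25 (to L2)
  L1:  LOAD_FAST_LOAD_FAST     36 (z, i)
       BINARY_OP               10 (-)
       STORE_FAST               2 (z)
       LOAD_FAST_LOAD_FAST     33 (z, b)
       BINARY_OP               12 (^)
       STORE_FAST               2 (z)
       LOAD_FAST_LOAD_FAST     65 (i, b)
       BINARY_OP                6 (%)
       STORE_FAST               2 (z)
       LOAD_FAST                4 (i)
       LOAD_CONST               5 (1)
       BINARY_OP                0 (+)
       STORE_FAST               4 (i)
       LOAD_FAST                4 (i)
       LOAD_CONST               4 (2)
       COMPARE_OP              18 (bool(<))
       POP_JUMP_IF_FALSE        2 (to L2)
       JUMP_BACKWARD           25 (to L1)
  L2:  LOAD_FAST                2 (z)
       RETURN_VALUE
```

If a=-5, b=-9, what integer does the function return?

LOAD_CONST → push 10. Stack: [10]
LOAD_FAST b → push -9. Stack: [10, -9]
BINARY_OP * → 10 * -9 = -90. Stack: [-90]
STORE_FAST z → z=-90. Stack: []
LOAD_FAST_LOAD_FAST b,b → push -9,-9. Stack: [-9, -9]
BINARY_OP & → -9 & -9 = -9. Stack: [-9]
LOAD_CONST → push 5. Stack: [-9, 5]
BINARY_OP // → -9 // 5 = -2. Stack: [-2]
STORE_FAST q → q=-2. Stack: []
LOAD_CONST → push 0. Stack: [0]
STORE_FAST i → i=0. Stack: []
LOAD_FAST i → push 0. Stack: [0]
LOAD_CONST → push 2. Stack: [0, 2]
COMPARE_OP bool(<) → 0 vs 2 = True. Stack: [True]
POP_JUMP_IF_FALSE → pop True; no jump. Stack: []
LOAD_FAST_LOAD_FAST z,i → push -90,0. Stack: [-90, 0]
BINARY_OP - → -90 - 0 = -90. Stack: [-90]
STORE_FAST z → z=-90. Stack: []
LOAD_FAST_LOAD_FAST z,b → push -90,-9. Stack: [-90, -9]
BINARY_OP ^ → -90 ^ -9 = 81. Stack: [81]
STORE_FAST z → z=81. Stack: []
LOAD_FAST_LOAD_FAST i,b → push 0,-9. Stack: [0, -9]
BINARY_OP % → 0 % -9 = 0. Stack: [0]
STORE_FAST z → z=0. Stack: []
LOAD_FAST i → push 0. Stack: [0]
LOAD_CONST → push 1. Stack: [0, 1]
BINARY_OP + → 0 + 1 = 1. Stack: [1]
STORE_FAST i → i=1. Stack: []
LOAD_FAST i → push 1. Stack: [1]
LOAD_CONST → push 2. Stack: [1, 2]
COMPARE_OP bool(<) → 1 vs 2 = True. Stack: [True]
POP_JUMP_IF_FALSE → pop True; no jump. Stack: []
LOAD_FAST_LOAD_FAST z,i → push 0,1. Stack: [0, 1]
BINARY_OP - → 0 - 1 = -1. Stack: [-1]
STORE_FAST z → z=-1. Stack: []
LOAD_FAST_LOAD_FAST z,b → push -1,-9. Stack: [-1, -9]
BINARY_OP ^ → -1 ^ -9 = 8. Stack: [8]
STORE_FAST z → z=8. Stack: []
LOAD_FAST_LOAD_FAST i,b → push 1,-9. Stack: [1, -9]
BINARY_OP % → 1 % -9 = -8. Stack: [-8]
STORE_FAST z → z=-8. Stack: []
LOAD_FAST i → push 1. Stack: [1]
LOAD_CONST → push 1. Stack: [1, 1]
BINARY_OP + → 1 + 1 = 2. Stack: [2]
STORE_FAST i → i=2. Stack: []
LOAD_FAST i → push 2. Stack: [2]
LOAD_CONST → push 2. Stack: [2, 2]
COMPARE_OP bool(<) → 2 vs 2 = False. Stack: [False]
POP_JUMP_IF_FALSE → pop False; jump. Stack: []
LOAD_FAST z → push -8. Stack: [-8]
RETURN_VALUE → return -8.

-8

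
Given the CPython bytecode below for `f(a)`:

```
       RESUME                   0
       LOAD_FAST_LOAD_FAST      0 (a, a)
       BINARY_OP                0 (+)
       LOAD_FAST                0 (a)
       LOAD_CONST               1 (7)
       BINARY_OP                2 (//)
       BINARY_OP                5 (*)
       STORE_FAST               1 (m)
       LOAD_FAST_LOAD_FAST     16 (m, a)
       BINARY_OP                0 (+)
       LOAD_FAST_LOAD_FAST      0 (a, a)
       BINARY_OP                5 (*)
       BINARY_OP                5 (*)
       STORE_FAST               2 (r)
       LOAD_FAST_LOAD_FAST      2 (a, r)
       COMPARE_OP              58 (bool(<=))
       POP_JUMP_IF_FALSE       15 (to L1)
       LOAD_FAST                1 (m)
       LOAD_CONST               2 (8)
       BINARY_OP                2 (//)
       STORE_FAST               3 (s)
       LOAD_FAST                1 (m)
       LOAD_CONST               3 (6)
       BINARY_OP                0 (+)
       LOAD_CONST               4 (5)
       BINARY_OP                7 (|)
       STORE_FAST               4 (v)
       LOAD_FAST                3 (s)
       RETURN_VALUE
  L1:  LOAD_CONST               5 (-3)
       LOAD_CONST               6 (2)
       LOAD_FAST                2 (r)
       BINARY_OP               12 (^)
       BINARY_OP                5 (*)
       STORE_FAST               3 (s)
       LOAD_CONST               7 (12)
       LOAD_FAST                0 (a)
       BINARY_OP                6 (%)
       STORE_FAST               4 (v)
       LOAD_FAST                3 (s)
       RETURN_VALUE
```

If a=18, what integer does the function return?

LOAD_FAST_LOAD_FAST a,a → push 18,18. Stack: [18, 18]
BINARY_OP + → 18 + 18 = 36. Stack: [36]
LOAD_FAST a → push 18. Stack: [36, 18]
LOAD_CONST → push 7. Stack: [36, 18, 7]
BINARY_OP // → 18 // 7 = 2. Stack: [36, 2]
BINARY_OP * → 36 * 2 = 72. Stack: [72]
STORE_FAST m → m=72. Stack: []
LOAD_FAST_LOAD_FAST m,a → push 72,18. Stack: [72, 18]
BINARY_OP + → 72 + 18 = 90. Stack: [90]
LOAD_FAST_LOAD_FAST a,a → push 18,18. Stack: [90, 18, 18]
BINARY_OP * → 18 * 18 = 324. Stack: [90, 324]
BINARY_OP * → 90 * 324 = 29160. Stack: [29160]
STORE_FAST r → r=29160. Stack: []
LOAD_FAST_LOAD_FAST a,r → push 18,29160. Stack: [18, 29160]
COMPARE_OP bool(<=) → 18 vs 29160 = True. Stack: [True]
POP_JUMP_IF_FALSE → pop True; no jump. Stack: []
LOAD_FAST m → push 72. Stack: [72]
LOAD_CONST → push 8. Stack: [72, 8]
BINARY_OP // → 72 // 8 = 9. Stack: [9]
STORE_FAST s → s=9. Stack: []
LOAD_FAST m → push 72. Stack: [72]
LOAD_CONST → push 6. Stack: [72, 6]
BINARY_OP + → 72 + 6 = 78. Stack: [78]
LOAD_CONST → push 5. Stack: [78, 5]
BINARY_OP | → 78 | 5 = 79. Stack: [79]
STORE_FAST v → v=79. Stack: []
LOAD_FAST s → push 9. Stack: [9]
RETURN_VALUE → return 9.

9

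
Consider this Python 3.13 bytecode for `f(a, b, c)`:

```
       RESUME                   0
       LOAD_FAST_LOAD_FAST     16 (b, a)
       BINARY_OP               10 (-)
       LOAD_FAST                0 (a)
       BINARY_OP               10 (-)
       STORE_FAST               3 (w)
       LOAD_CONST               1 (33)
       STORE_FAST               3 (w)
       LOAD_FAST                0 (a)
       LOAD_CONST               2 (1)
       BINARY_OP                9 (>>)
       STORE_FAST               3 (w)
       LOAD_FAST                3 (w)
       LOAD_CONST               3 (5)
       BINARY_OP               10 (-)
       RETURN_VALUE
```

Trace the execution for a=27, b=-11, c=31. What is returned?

LOAD_FAST_LOAD_FAST b,a → push -11,27. Stack: [-11, 27]
BINARY_OP - → -11 - 27 = -38. Stack: [-38]
LOAD_FAST a → push 27. Stack: [-38, 27]
BINARY_OP - → -38 - 27 = -65. Stack: [-65]
STORE_FAST w → w=-65. Stack: []
LOAD_CONST → push 33. Stack: [33]
STORE_FAST w → w=33. Stack: []
LOAD_FAST a → push 27. Stack: [27]
LOAD_CONST → push 1. Stack: [27, 1]
BINARY_OP >> → 27 >> 1 = 13. Stack: [13]
STORE_FAST w → w=13. Stack: []
LOAD_FAST w → push 13. Stack: [13]
LOAD_CONST → push 5. Stack: [13, 5]
BINARY_OP - → 13 - 5 = 8. Stack: [8]
RETURN_VALUE → return 8.

8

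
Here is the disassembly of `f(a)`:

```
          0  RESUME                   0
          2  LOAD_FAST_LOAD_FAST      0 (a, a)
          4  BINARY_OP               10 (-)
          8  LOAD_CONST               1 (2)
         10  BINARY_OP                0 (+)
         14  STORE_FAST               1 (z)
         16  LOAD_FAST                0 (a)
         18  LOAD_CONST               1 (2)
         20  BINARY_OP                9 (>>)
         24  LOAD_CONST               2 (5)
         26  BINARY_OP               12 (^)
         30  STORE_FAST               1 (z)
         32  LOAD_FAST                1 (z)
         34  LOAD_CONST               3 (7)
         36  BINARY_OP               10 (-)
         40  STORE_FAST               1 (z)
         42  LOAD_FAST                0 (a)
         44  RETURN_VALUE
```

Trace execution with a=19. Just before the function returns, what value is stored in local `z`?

LOAD_FAST_LOAD_FAST a,a → push 19,19. Stack: [19, 19]
BINARY_OP - → 19 - 19 = 0. Stack: [0]
LOAD_CONST → push 2. Stack: [0, 2]
BINARY_OP + → 0 + 2 = 2. Stack: [2]
STORE_FAST z → z=2. Stack: []
LOAD_FAST a → push 19. Stack: [19]
LOAD_CONST → push 2. Stack: [19, 2]
BINARY_OP >> → 19 >> 2 = 4. Stack: [4]
LOAD_CONST → push 5. Stack: [4, 5]
BINARY_OP ^ → 4 ^ 5 = 1. Stack: [1]
STORE_FAST z → z=1. Stack: []
LOAD_FAST z → push 1. Stack: [1]
LOAD_CONST → push 7. Stack: [1, 7]
BINARY_OP - → 1 - 7 = -6. Stack: [-6]
STORE_FAST z → z=-6. Stack: []
LOAD_FAST a → push 19. Stack: [19]
RETURN_VALUE → return 19.

-6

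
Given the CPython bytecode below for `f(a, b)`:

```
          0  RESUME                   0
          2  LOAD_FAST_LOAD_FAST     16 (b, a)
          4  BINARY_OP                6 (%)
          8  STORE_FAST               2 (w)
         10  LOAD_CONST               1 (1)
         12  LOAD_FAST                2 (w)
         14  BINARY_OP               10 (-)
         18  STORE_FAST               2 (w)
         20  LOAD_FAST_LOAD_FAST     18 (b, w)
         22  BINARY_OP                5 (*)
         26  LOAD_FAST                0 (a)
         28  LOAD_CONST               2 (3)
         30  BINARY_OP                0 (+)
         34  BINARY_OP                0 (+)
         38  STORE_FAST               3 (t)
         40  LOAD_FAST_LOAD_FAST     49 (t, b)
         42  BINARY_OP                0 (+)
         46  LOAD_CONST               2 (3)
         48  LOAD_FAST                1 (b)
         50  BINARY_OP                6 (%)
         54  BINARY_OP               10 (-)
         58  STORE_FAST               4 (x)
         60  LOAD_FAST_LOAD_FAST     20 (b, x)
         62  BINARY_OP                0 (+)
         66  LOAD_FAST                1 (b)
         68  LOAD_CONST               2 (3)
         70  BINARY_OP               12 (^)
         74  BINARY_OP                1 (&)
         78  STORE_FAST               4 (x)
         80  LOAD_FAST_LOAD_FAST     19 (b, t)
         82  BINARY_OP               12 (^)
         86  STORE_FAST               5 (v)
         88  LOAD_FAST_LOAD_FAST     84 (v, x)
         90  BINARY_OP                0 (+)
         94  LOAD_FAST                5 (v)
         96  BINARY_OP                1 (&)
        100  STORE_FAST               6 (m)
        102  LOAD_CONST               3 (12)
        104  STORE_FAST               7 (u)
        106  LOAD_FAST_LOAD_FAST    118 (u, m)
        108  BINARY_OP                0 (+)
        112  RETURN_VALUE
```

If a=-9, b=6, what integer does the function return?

32

LOAD_FAST_LOAD_FAST b,a → push 6,-9. Stack: [6, -9]
BINARY_OP % → 6 % -9 = -3. Stack: [-3]
STORE_FAST w → w=-3. Stack: []
LOAD_CONST → push 1. Stack: [1]
LOAD_FAST w → push -3. Stack: [1, -3]
BINARY_OP - → 1 - -3 = 4. Stack: [4]
STORE_FAST w → w=4. Stack: []
LOAD_FAST_LOAD_FAST b,w → push 6,4. Stack: [6, 4]
BINARY_OP * → 6 * 4 = 24. Stack: [24]
LOAD_FAST a → push -9. Stack: [24, -9]
LOAD_CONST → push 3. Stack: [24, -9, 3]
BINARY_OP + → -9 + 3 = -6. Stack: [24, -6]
BINARY_OP + → 24 + -6 = 18. Stack: [18]
STORE_FAST t → t=18. Stack: []
LOAD_FAST_LOAD_FAST t,b → push 18,6. Stack: [18, 6]
BINARY_OP + → 18 + 6 = 24. Stack: [24]
LOAD_CONST → push 3. Stack: [24, 3]
LOAD_FAST b → push 6. Stack: [24, 3, 6]
BINARY_OP % → 3 % 6 = 3. Stack: [24, 3]
BINARY_OP - → 24 - 3 = 21. Stack: [21]
STORE_FAST x → x=21. Stack: []
LOAD_FAST_LOAD_FAST b,x → push 6,21. Stack: [6, 21]
BINARY_OP + → 6 + 21 = 27. Stack: [27]
LOAD_FAST b → push 6. Stack: [27, 6]
LOAD_CONST → push 3. Stack: [27, 6, 3]
BINARY_OP ^ → 6 ^ 3 = 5. Stack: [27, 5]
BINARY_OP & → 27 & 5 = 1. Stack: [1]
STORE_FAST x → x=1. Stack: []
LOAD_FAST_LOAD_FAST b,t → push 6,18. Stack: [6, 18]
BINARY_OP ^ → 6 ^ 18 = 20. Stack: [20]
STORE_FAST v → v=20. Stack: []
LOAD_FAST_LOAD_FAST v,x → push 20,1. Stack: [20, 1]
BINARY_OP + → 20 + 1 = 21. Stack: [21]
LOAD_FAST v → push 20. Stack: [21, 20]
BINARY_OP & → 21 & 20 = 20. Stack: [20]
STORE_FAST m → m=20. Stack: []
LOAD_CONST → push 12. Stack: [12]
STORE_FAST u → u=12. Stack: []
LOAD_FAST_LOAD_FAST u,m → push 12,20. Stack: [12, 20]
BINARY_OP + → 12 + 20 = 32. Stack: [32]
RETURN_VALUE → return 32.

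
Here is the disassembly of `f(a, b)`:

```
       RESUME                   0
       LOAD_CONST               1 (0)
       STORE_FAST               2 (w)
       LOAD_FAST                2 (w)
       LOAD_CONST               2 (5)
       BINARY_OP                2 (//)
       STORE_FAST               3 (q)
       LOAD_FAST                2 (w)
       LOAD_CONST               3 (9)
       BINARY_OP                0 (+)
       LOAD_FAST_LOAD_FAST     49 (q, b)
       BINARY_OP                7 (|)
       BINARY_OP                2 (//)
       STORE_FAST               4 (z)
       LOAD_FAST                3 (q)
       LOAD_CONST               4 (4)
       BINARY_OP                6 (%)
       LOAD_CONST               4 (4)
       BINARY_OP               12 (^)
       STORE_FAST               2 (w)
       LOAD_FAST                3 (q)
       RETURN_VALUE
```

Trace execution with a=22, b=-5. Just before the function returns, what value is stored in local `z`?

LOAD_CONST → push 0. Stack: [0]
STORE_FAST w → w=0. Stack: []
LOAD_FAST w → push 0. Stack: [0]
LOAD_CONST → push 5. Stack: [0, 5]
BINARY_OP // → 0 // 5 = 0. Stack: [0]
STORE_FAST q → q=0. Stack: []
LOAD_FAST w → push 0. Stack: [0]
LOAD_CONST → push 9. Stack: [0, 9]
BINARY_OP + → 0 + 9 = 9. Stack: [9]
LOAD_FAST_LOAD_FAST q,b → push 0,-5. Stack: [9, 0, -5]
BINARY_OP | → 0 | -5 = -5. Stack: [9, -5]
BINARY_OP // → 9 // -5 = -2. Stack: [-2]
STORE_FAST z → z=-2. Stack: []
LOAD_FAST q → push 0. Stack: [0]
LOAD_CONST → push 4. Stack: [0, 4]
BINARY_OP % → 0 % 4 = 0. Stack: [0]
LOAD_CONST → push 4. Stack: [0, 4]
BINARY_OP ^ → 0 ^ 4 = 4. Stack: [4]
STORE_FAST w → w=4. Stack: []
LOAD_FAST q → push 0. Stack: [0]
RETURN_VALUE → return 0.

-2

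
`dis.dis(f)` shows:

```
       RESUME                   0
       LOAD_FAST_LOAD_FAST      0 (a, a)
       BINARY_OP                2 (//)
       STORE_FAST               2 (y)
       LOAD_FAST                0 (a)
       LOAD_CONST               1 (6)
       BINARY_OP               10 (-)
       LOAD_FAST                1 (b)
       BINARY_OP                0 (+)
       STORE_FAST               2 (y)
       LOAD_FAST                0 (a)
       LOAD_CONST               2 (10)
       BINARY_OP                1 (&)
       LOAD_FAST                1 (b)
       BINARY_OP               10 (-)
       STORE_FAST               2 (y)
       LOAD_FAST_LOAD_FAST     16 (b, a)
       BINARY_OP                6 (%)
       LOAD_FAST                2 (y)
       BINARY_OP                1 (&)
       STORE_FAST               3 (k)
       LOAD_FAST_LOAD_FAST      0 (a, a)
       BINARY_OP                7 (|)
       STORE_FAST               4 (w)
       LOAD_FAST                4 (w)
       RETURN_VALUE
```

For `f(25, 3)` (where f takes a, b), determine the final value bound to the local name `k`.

1

LOAD_FAST_LOAD_FAST a,a → push 25,25. Stack: [25, 25]
BINARY_OP // → 25 // 25 = 1. Stack: [1]
STORE_FAST y → y=1. Stack: []
LOAD_FAST a → push 25. Stack: [25]
LOAD_CONST → push 6. Stack: [25, 6]
BINARY_OP - → 25 - 6 = 19. Stack: [19]
LOAD_FAST b → push 3. Stack: [19, 3]
BINARY_OP + → 19 + 3 = 22. Stack: [22]
STORE_FAST y → y=22. Stack: []
LOAD_FAST a → push 25. Stack: [25]
LOAD_CONST → push 10. Stack: [25, 10]
BINARY_OP & → 25 & 10 = 8. Stack: [8]
LOAD_FAST b → push 3. Stack: [8, 3]
BINARY_OP - → 8 - 3 = 5. Stack: [5]
STORE_FAST y → y=5. Stack: []
LOAD_FAST_LOAD_FAST b,a → push 3,25. Stack: [3, 25]
BINARY_OP % → 3 % 25 = 3. Stack: [3]
LOAD_FAST y → push 5. Stack: [3, 5]
BINARY_OP & → 3 & 5 = 1. Stack: [1]
STORE_FAST k → k=1. Stack: []
LOAD_FAST_LOAD_FAST a,a → push 25,25. Stack: [25, 25]
BINARY_OP | → 25 | 25 = 25. Stack: [25]
STORE_FAST w → w=25. Stack: []
LOAD_FAST w → push 25. Stack: [25]
RETURN_VALUE → return 25.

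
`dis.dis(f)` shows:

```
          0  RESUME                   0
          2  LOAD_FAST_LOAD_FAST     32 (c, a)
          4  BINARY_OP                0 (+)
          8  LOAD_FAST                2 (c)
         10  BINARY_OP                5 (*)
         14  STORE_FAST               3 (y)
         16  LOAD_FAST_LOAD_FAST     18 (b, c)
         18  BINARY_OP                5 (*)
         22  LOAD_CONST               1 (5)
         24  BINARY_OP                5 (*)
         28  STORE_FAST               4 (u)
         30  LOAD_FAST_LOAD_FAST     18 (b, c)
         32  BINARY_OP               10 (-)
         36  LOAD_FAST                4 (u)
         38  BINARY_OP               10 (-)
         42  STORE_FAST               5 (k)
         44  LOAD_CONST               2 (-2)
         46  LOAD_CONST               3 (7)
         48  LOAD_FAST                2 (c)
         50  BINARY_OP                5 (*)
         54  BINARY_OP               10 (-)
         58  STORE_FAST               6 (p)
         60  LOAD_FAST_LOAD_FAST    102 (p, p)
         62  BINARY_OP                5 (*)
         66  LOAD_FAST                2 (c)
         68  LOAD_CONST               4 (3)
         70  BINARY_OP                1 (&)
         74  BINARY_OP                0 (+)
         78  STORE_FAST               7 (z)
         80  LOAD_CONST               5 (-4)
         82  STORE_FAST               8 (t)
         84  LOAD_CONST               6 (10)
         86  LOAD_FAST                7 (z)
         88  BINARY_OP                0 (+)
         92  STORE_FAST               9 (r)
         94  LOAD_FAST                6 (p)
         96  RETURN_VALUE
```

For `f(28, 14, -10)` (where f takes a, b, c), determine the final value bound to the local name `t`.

LOAD_FAST_LOAD_FAST c,a → push -10,28. Stack: [-10, 28]
BINARY_OP + → -10 + 28 = 18. Stack: [18]
LOAD_FAST c → push -10. Stack: [18, -10]
BINARY_OP * → 18 * -10 = -180. Stack: [-180]
STORE_FAST y → y=-180. Stack: []
LOAD_FAST_LOAD_FAST b,c → push 14,-10. Stack: [14, -10]
BINARY_OP * → 14 * -10 = -140. Stack: [-140]
LOAD_CONST → push 5. Stack: [-140, 5]
BINARY_OP * → -140 * 5 = -700. Stack: [-700]
STORE_FAST u → u=-700. Stack: []
LOAD_FAST_LOAD_FAST b,c → push 14,-10. Stack: [14, -10]
BINARY_OP - → 14 - -10 = 24. Stack: [24]
LOAD_FAST u → push -700. Stack: [24, -700]
BINARY_OP - → 24 - -700 = 724. Stack: [724]
STORE_FAST k → k=724. Stack: []
LOAD_CONST → push -2. Stack: [-2]
LOAD_CONST → push 7. Stack: [-2, 7]
LOAD_FAST c → push -10. Stack: [-2, 7, -10]
BINARY_OP * → 7 * -10 = -70. Stack: [-2, -70]
BINARY_OP - → -2 - -70 = 68. Stack: [68]
STORE_FAST p → p=68. Stack: []
LOAD_FAST_LOAD_FAST p,p → push 68,68. Stack: [68, 68]
BINARY_OP * → 68 * 68 = 4624. Stack: [4624]
LOAD_FAST c → push -10. Stack: [4624, -10]
LOAD_CONST → push 3. Stack: [4624, -10, 3]
BINARY_OP & → -10 & 3 = 2. Stack: [4624, 2]
BINARY_OP + → 4624 + 2 = 4626. Stack: [4626]
STORE_FAST z → z=4626. Stack: []
LOAD_CONST → push -4. Stack: [-4]
STORE_FAST t → t=-4. Stack: []
LOAD_CONST → push 10. Stack: [10]
LOAD_FAST z → push 4626. Stack: [10, 4626]
BINARY_OP + → 10 + 4626 = 4636. Stack: [4636]
STORE_FAST r → r=4636. Stack: []
LOAD_FAST p → push 68. Stack: [68]
RETURN_VALUE → return 68.

-4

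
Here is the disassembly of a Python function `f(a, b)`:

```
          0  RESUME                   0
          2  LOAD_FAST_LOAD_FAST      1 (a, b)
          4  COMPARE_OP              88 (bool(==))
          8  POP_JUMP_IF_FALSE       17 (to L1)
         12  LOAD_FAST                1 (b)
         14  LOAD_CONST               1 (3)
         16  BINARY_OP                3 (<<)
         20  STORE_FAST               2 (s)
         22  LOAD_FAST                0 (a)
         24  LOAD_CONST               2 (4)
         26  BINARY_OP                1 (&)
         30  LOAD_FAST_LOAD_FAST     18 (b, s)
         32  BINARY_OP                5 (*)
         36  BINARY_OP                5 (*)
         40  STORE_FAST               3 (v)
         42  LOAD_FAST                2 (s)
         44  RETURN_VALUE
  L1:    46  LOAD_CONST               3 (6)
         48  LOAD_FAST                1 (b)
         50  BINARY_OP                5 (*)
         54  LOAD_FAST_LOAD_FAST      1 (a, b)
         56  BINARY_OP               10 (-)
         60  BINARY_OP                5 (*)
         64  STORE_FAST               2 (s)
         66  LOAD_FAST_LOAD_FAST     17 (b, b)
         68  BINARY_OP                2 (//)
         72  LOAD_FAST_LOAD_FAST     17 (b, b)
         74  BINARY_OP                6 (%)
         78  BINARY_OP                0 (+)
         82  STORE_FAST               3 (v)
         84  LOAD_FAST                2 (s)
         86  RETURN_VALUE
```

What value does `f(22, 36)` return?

LOAD_FAST_LOAD_FAST a,b → push 22,36. Stack: [22, 36]
COMPARE_OP bool(==) → 22 vs 36 = False. Stack: [False]
POP_JUMP_IF_FALSE → pop False; jump. Stack: []
LOAD_CONST → push 6. Stack: [6]
LOAD_FAST b → push 36. Stack: [6, 36]
BINARY_OP * → 6 * 36 = 216. Stack: [216]
LOAD_FAST_LOAD_FAST a,b → push 22,36. Stack: [216, 22, 36]
BINARY_OP - → 22 - 36 = -14. Stack: [216, -14]
BINARY_OP * → 216 * -14 = -3024. Stack: [-3024]
STORE_FAST s → s=-3024. Stack: []
LOAD_FAST_LOAD_FAST b,b → push 36,36. Stack: [36, 36]
BINARY_OP // → 36 // 36 = 1. Stack: [1]
LOAD_FAST_LOAD_FAST b,b → push 36,36. Stack: [1, 36, 36]
BINARY_OP % → 36 % 36 = 0. Stack: [1, 0]
BINARY_OP + → 1 + 0 = 1. Stack: [1]
STORE_FAST v → v=1. Stack: []
LOAD_FAST s → push -3024. Stack: [-3024]
RETURN_VALUE → return -3024.

-3024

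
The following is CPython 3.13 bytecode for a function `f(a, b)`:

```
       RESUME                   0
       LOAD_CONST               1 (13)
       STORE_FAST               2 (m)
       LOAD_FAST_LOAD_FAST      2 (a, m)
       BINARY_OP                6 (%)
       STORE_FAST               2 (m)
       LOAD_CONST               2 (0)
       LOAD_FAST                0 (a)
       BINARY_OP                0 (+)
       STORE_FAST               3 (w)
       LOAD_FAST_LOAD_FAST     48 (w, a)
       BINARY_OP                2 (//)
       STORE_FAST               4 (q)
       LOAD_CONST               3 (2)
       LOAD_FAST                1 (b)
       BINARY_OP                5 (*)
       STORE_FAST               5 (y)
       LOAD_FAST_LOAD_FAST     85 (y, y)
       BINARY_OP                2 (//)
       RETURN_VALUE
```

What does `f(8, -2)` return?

LOAD_CONST → push 13. Stack: [13]
STORE_FAST m → m=13. Stack: []
LOAD_FAST_LOAD_FAST a,m → push 8,13. Stack: [8, 13]
BINARY_OP % → 8 % 13 = 8. Stack: [8]
STORE_FAST m → m=8. Stack: []
LOAD_CONST → push 0. Stack: [0]
LOAD_FAST a → push 8. Stack: [0, 8]
BINARY_OP + → 0 + 8 = 8. Stack: [8]
STORE_FAST w → w=8. Stack: []
LOAD_FAST_LOAD_FAST w,a → push 8,8. Stack: [8, 8]
BINARY_OP // → 8 // 8 = 1. Stack: [1]
STORE_FAST q → q=1. Stack: []
LOAD_CONST → push 2. Stack: [2]
LOAD_FAST b → push -2. Stack: [2, -2]
BINARY_OP * → 2 * -2 = -4. Stack: [-4]
STORE_FAST y → y=-4. Stack: []
LOAD_FAST_LOAD_FAST y,y → push -4,-4. Stack: [-4, -4]
BINARY_OP // → -4 // -4 = 1. Stack: [1]
RETURN_VALUE → return 1.

1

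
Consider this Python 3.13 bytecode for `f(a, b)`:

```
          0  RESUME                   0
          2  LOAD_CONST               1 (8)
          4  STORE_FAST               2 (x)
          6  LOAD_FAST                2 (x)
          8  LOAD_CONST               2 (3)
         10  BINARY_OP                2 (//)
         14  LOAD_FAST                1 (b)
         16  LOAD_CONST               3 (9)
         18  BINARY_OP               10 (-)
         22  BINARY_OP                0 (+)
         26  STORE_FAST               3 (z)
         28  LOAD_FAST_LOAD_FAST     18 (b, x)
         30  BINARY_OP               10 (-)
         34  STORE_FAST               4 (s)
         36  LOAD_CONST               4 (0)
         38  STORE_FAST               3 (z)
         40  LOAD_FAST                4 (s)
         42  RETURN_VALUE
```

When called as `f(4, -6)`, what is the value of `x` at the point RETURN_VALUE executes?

LOAD_CONST → push 8. Stack: [8]
STORE_FAST x → x=8. Stack: []
LOAD_FAST x → push 8. Stack: [8]
LOAD_CONST → push 3. Stack: [8, 3]
BINARY_OP // → 8 // 3 = 2. Stack: [2]
LOAD_FAST b → push -6. Stack: [2, -6]
LOAD_CONST → push 9. Stack: [2, -6, 9]
BINARY_OP - → -6 - 9 = -15. Stack: [2, -15]
BINARY_OP + → 2 + -15 = -13. Stack: [-13]
STORE_FAST z → z=-13. Stack: []
LOAD_FAST_LOAD_FAST b,x → push -6,8. Stack: [-6, 8]
BINARY_OP - → -6 - 8 = -14. Stack: [-14]
STORE_FAST s → s=-14. Stack: []
LOAD_CONST → push 0. Stack: [0]
STORE_FAST z → z=0. Stack: []
LOAD_FAST s → push -14. Stack: [-14]
RETURN_VALUE → return -14.

8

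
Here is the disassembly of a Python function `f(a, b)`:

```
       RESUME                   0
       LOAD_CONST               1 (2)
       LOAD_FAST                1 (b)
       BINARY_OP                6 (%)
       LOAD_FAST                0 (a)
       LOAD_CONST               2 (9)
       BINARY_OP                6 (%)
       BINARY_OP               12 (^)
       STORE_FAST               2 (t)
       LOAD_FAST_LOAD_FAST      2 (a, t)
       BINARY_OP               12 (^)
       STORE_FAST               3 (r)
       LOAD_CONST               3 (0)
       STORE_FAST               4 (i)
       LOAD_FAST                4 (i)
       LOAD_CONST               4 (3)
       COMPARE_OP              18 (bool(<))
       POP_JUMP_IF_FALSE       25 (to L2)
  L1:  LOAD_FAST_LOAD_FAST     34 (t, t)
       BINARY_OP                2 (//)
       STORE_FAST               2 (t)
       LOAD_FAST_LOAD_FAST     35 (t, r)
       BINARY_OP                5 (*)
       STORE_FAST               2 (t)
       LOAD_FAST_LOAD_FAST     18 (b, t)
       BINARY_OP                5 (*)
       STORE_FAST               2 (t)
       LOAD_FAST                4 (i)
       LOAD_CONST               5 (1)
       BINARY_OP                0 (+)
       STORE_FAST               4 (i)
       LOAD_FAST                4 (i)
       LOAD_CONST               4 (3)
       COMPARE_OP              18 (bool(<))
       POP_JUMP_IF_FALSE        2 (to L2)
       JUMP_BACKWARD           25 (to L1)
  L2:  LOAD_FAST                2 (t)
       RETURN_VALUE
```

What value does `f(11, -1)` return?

LOAD_CONST → push 2
LOAD_FAST b → push -1
BINARY_OP % → 2 % -1 = 0
LOAD_FAST a → push 11
LOAD_CONST → push 9
BINARY_OP % → 11 % 9 = 2
BINARY_OP ^ → 0 ^ 2 = 2
STORE_FAST t → t=2
LOAD_FAST_LOAD_FAST a,t → push 11,2
BINARY_OP ^ → 11 ^ 2 = 9
STORE_FAST r → r=9
LOAD_CONST → push 0
STORE_FAST i → i=0
LOAD_FAST i → push 0
LOAD_CONST → push 3
COMPARE_OP bool(<) → 0 vs 3 = True
POP_JUMP_IF_FALSE → pop True; no jump
LOAD_FAST_LOAD_FAST t,t → push 2,2
BINARY_OP // → 2 // 2 = 1
STORE_FAST t → t=1
LOAD_FAST_LOAD_FAST t,r → push 1,9
BINARY_OP * → 1 * 9 = 9
STORE_FAST t → t=9
LOAD_FAST_LOAD_FAST b,t → push -1,9
BINARY_OP * → -1 * 9 = -9
STORE_FAST t → t=-9
LOAD_FAST i → push 0
LOAD_CONST → push 1
BINARY_OP + → 0 + 1 = 1
STORE_FAST i → i=1
LOAD_FAST i → push 1
LOAD_CONST → push 3
COMPARE_OP bool(<) → 1 vs 3 = True
POP_JUMP_IF_FALSE → pop True; no jump
LOAD_FAST_LOAD_FAST t,t → push -9,-9
BINARY_OP // → -9 // -9 = 1
STORE_FAST t → t=1
LOAD_FAST_LOAD_FAST t,r → push 1,9
BINARY_OP * → 1 * 9 = 9
STORE_FAST t → t=9
LOAD_FAST_LOAD_FAST b,t → push -1,9
BINARY_OP * → -1 * 9 = -9
STORE_FAST t → t=-9
LOAD_FAST i → push 1
LOAD_CONST → push 1
BINARY_OP + → 1 + 1 = 2
STORE_FAST i → i=2
LOAD_FAST i → push 2
LOAD_CONST → push 3
COMPARE_OP bool(<) → 2 vs 3 = True
POP_JUMP_IF_FALSE → pop True; no jump
LOAD_FAST_LOAD_FAST t,t → push -9,-9
BINARY_OP // → -9 // -9 = 1
STORE_FAST t → t=1
LOAD_FAST_LOAD_FAST t,r → push 1,9
BINARY_OP * → 1 * 9 = 9
STORE_FAST t → t=9
LOAD_FAST_LOAD_FAST b,t → push -1,9
BINARY_OP * → -1 * 9 = -9
STORE_FAST t → t=-9
LOAD_FAST i → push 2
LOAD_CONST → push 1
BINARY_OP + → 2 + 1 = 3
STORE_FAST i → i=3
LOAD_FAST i → push 3
LOAD_CONST → push 3
COMPARE_OP bool(<) → 3 vs 3 = False
POP_JUMP_IF_FALSE → pop False; jump
LOAD_FAST t → push -9
RETURN_VALUE → return -9.

-9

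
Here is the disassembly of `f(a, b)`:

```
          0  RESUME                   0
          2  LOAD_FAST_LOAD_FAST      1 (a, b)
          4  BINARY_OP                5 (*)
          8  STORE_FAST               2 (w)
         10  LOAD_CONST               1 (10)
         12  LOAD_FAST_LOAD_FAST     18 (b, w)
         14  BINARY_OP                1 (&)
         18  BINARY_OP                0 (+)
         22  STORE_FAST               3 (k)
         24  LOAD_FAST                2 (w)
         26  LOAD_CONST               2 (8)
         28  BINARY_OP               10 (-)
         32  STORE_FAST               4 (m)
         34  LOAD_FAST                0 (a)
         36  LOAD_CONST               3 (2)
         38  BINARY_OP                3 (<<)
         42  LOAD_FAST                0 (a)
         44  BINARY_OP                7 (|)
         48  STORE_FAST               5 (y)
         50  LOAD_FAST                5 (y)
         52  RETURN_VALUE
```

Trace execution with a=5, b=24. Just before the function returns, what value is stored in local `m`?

LOAD_FAST_LOAD_FAST a,b → push 5,24. Stack: [5, 24]
BINARY_OP * → 5 * 24 = 120. Stack: [120]
STORE_FAST w → w=120. Stack: []
LOAD_CONST → push 10. Stack: [10]
LOAD_FAST_LOAD_FAST b,w → push 24,120. Stack: [10, 24, 120]
BINARY_OP & → 24 & 120 = 24. Stack: [10, 24]
BINARY_OP + → 10 + 24 = 34. Stack: [34]
STORE_FAST k → k=34. Stack: []
LOAD_FAST w → push 120. Stack: [120]
LOAD_CONST → push 8. Stack: [120, 8]
BINARY_OP - → 120 - 8 = 112. Stack: [112]
STORE_FAST m → m=112. Stack: []
LOAD_FAST a → push 5. Stack: [5]
LOAD_CONST → push 2. Stack: [5, 2]
BINARY_OP << → 5 << 2 = 20. Stack: [20]
LOAD_FAST a → push 5. Stack: [20, 5]
BINARY_OP | → 20 | 5 = 21. Stack: [21]
STORE_FAST y → y=21. Stack: []
LOAD_FAST y → push 21. Stack: [21]
RETURN_VALUE → return 21.

112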